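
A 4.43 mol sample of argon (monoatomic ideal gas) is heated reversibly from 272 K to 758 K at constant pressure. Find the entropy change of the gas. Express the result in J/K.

At constant pressure, ΔS = nC_p ln(T₂/T₁) with C_p = 5R/2 = 20.79 J mol⁻¹ K⁻¹.
ΔS = 4.43 × 20.79 × ln(758/272) = 94.4 J/K.

ΔS = 94.4 J/K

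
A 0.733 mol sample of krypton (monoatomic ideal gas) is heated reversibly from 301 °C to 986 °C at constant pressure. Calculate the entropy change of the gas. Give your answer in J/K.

In kelvin: T₁ = 574.15 K, T₂ = 1259.15 K. At constant pressure, ΔS = nC_p ln(T₂/T₁) with C_p = 5R/2 = 20.79 J mol⁻¹ K⁻¹.
ΔS = 0.733 × 20.79 × ln(1259.15/574.15) = 12 J/K.

ΔS = 12 J/K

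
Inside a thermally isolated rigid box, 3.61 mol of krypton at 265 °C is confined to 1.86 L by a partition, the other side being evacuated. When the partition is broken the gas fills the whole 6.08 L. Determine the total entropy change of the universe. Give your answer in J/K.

ΔS_universe = 35.5 J/K

For an ideal gas in free expansion Q = 0 and W = 0, so T is unchanged.
Entropy is a state function; using a reversible isothermal path, ΔS_gas = nR ln(V₂/V₁) = 3.61 × 8.314 × ln(6.08/1.86) = 35.5 J/K.
The insulated surroundings exchange no heat, so ΔS_surr = 0 and ΔS_universe = ΔS_gas.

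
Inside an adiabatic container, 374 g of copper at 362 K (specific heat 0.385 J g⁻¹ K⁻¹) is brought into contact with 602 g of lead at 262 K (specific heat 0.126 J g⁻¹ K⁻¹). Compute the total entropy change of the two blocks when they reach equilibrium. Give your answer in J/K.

Energy balance: T_f = (m₁c₁T₁ + m₂c₂T₂)/(m₁c₁ + m₂c₂) = 327.5 K.
ΔS₁ = m₁c₁ ln(T_f/T₁) = 143.99 × ln(327.5/362) = -14.423 J/K.
ΔS₂ = m₂c₂ ln(T_f/T₂) = 75.852 × ln(327.5/262) = 16.925 J/K.
ΔS_total = -14.423 + 16.925 = 2.5 J/K.

ΔS_total = 2.5 J/K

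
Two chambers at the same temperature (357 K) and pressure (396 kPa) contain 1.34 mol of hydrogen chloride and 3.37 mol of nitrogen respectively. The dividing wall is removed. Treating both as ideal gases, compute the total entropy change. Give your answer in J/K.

ΔS_mix = 23.4 J/K

Mole fractions: x_A = 1.34/4.71 = 0.285, x_B = 0.715.
ΔS_mix = −R(n_A ln x_A + n_B ln x_B) = −8.314 × (1.34 ln 0.285 + 3.37 ln 0.715) = 23.4 J/K.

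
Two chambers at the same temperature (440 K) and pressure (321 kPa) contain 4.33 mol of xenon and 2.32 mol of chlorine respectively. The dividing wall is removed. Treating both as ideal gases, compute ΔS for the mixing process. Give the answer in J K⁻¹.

ΔS_mix = 35.8 J/K

Mole fractions: x_A = 4.33/6.65 = 0.651, x_B = 0.349.
ΔS_mix = −R(n_A ln x_A + n_B ln x_B) = −8.314 × (4.33 ln 0.651 + 2.32 ln 0.349) = 35.8 J/K.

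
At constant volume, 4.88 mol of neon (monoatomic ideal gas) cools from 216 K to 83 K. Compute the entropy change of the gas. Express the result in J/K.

At constant volume, ΔS = nC_V ln(T₂/T₁) with C_V = 3R/2 = 12.47 J mol⁻¹ K⁻¹.
ΔS = 4.88 × 12.47 × ln(83/216) = -58.2 J/K.

ΔS = -58.2 J/K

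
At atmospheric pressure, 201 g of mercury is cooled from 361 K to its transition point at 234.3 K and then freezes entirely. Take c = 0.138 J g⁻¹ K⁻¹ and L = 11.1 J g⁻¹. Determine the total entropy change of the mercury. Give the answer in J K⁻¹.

Cooling step: ΔS₁ = m c ln(T_tr/T_i) = 201 × 0.138 × ln(234.3/361) = -11.99 J/K.
Phase change: ΔS₂ = −mL/T_tr = −201 × 11.1 / 234.3 = -9.522 J/K.
ΔS_total = (-11.99) + (-9.522) = -21.5 J/K.

ΔS = -21.5 J/K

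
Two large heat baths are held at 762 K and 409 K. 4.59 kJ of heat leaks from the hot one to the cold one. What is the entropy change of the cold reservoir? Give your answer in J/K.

The cold reservoir gains heat Q, so ΔS_cold = +Q/T_C = 4590/409 = 11.2 J/K.

ΔS_cold = 11.2 J/K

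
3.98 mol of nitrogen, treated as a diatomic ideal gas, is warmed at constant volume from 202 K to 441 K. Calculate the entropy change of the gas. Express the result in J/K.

At constant volume, ΔS = nC_V ln(T₂/T₁) with C_V = 5R/2 = 20.79 J mol⁻¹ K⁻¹.
ΔS = 3.98 × 20.79 × ln(441/202) = 64.6 J/K.

ΔS = 64.6 J/K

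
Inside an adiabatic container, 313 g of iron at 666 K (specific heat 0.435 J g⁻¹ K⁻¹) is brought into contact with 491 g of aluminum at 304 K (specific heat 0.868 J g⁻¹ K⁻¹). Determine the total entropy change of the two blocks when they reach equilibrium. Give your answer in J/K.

Energy balance: T_f = (m₁c₁T₁ + m₂c₂T₂)/(m₁c₁ + m₂c₂) = 391.65 K.
ΔS₁ = m₁c₁ ln(T_f/T₁) = 136.155 × ln(391.65/666) = -72.29 J/K.
ΔS₂ = m₂c₂ ln(T_f/T₂) = 426.188 × ln(391.65/304) = 108 J/K.
ΔS_total = -72.29 + 108 = 35.7 J/K.

ΔS_total = 35.7 J/K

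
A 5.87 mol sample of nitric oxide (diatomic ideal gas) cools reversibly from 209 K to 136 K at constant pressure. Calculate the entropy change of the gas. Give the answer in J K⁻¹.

At constant pressure, ΔS = nC_p ln(T₂/T₁) with C_p = 7R/2 = 29.1 J mol⁻¹ K⁻¹.
ΔS = 5.87 × 29.1 × ln(136/209) = -73.4 J/K.

ΔS = -73.4 J/K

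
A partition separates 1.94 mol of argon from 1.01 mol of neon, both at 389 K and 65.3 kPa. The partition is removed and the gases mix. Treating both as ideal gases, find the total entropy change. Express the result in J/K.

ΔS_mix = 15.8 J/K

Mole fractions: x_A = 1.94/2.95 = 0.658, x_B = 0.342.
ΔS_mix = −R(n_A ln x_A + n_B ln x_B) = −8.314 × (1.94 ln 0.658 + 1.01 ln 0.342) = 15.8 J/K.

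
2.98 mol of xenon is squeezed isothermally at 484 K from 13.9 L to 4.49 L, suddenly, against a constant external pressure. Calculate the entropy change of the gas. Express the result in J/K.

ΔS_gas = -28 J/K

Entropy is a state function, so ΔS_gas depends only on the end states.
For an isothermal ideal gas ΔS_gas = nR ln(V₂/V₁) = 2.98 × 8.314 × ln(4.49/13.9) = -28 J/K.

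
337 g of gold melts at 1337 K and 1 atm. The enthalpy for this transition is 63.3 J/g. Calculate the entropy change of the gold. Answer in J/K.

ΔS = 16 J/K

Heat absorbed by the substance: Q = mL = 337 × 63.3 = 21332.1 J.
At constant T, ΔS = Q_rev/T = 21332.1 / 1337 = 16 J/K.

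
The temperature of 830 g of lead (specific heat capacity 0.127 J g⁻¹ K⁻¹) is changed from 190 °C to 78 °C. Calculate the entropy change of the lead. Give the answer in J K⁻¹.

ΔS = -29.2 J/K

In kelvin: T₁ = 463.15 K, T₂ = 351.15 K. ΔS = ∫dQ_rev/T = m c ln(T₂/T₁) = 830 × 0.127 × ln(351.15/463.15) = -29.2 J/K.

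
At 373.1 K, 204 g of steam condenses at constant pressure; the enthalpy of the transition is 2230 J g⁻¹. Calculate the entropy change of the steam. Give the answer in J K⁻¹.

Heat released by the substance: Q = −mL = −204 × 2230 = −454920 J.
At constant T, ΔS = Q_rev/T = −454920 / 373.1 = -1220 J/K.

ΔS = -1220 J/K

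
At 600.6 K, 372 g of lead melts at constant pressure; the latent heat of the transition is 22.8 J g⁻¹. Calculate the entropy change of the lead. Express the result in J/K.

Heat absorbed by the substance: Q = mL = 372 × 22.8 = 8481.6 J.
At constant T, ΔS = Q_rev/T = 8481.6 / 600.6 = 14.1 J/K.

ΔS = 14.1 J/K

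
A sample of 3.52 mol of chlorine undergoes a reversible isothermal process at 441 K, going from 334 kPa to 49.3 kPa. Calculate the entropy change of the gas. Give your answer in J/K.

ΔS_gas = 56 J/K

For an isothermal ideal gas ΔS_gas = nR ln(P₁/P₂) = 3.52 × 8.314 × ln(334/49.3) = 56 J/K.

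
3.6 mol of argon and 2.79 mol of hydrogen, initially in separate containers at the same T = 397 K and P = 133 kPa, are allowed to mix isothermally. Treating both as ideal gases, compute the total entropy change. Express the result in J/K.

Mole fractions: x_A = 3.6/6.39 = 0.563, x_B = 0.437.
ΔS_mix = −R(n_A ln x_A + n_B ln x_B) = −8.314 × (3.6 ln 0.563 + 2.79 ln 0.437) = 36.4 J/K.

ΔS_mix = 36.4 J/K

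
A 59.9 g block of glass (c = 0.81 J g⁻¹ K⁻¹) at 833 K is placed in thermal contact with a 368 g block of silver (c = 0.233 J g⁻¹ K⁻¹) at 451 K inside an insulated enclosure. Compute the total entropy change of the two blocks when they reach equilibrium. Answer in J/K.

Energy balance: T_f = (m₁c₁T₁ + m₂c₂T₂)/(m₁c₁ + m₂c₂) = 589.04 K.
ΔS₁ = m₁c₁ ln(T_f/T₁) = 48.519 × ln(589.04/833) = -16.813 J/K.
ΔS₂ = m₂c₂ ln(T_f/T₂) = 85.744 × ln(589.04/451) = 22.897 J/K.
ΔS_total = -16.813 + 22.897 = 6.08 J/K.

ΔS_total = 6.08 J/K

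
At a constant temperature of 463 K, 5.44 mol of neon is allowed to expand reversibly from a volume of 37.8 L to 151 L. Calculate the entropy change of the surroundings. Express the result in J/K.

ΔS_surr = -62.6 J/K

For an isothermal ideal gas ΔS_gas = nR ln(V₂/V₁) = 5.44 × 8.314 × ln(151/37.8) = 62.6 J/K.
The process is reversible, so ΔS_surr = −ΔS_gas = -62.6 J/K and ΔS_universe = 0.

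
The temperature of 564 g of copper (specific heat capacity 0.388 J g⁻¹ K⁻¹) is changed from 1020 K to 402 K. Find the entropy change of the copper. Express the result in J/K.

ΔS = -204 J/K

ΔS = ∫dQ_rev/T = m c ln(T₂/T₁) = 564 × 0.388 × ln(402/1020) = -204 J/K.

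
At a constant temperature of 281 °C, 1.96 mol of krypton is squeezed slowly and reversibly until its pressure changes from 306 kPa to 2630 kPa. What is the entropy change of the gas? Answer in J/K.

ΔS_gas = -35.1 J/K

For an isothermal ideal gas ΔS_gas = nR ln(P₁/P₂) = 1.96 × 8.314 × ln(306/2630) = -35.1 J/K.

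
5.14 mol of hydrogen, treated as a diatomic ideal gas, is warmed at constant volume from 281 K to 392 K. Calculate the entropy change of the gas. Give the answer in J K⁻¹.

ΔS = 35.6 J/K

At constant volume, ΔS = nC_V ln(T₂/T₁) with C_V = 5R/2 = 20.79 J mol⁻¹ K⁻¹.
ΔS = 5.14 × 20.79 × ln(392/281) = 35.6 J/K.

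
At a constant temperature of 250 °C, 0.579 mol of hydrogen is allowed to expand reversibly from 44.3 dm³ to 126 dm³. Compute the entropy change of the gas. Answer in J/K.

ΔS_gas = 5.03 J/K

For an isothermal ideal gas ΔS_gas = nR ln(V₂/V₁) = 0.579 × 8.314 × ln(126/44.3) = 5.03 J/K.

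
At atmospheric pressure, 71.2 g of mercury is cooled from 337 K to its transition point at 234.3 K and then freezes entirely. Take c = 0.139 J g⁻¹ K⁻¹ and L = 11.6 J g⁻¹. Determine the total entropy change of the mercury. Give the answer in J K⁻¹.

ΔS = -7.12 J/K

Cooling step: ΔS₁ = m c ln(T_tr/T_i) = 71.2 × 0.139 × ln(234.3/337) = -3.597 J/K.
Phase change: ΔS₂ = −mL/T_tr = −71.2 × 11.6 / 234.3 = -3.525 J/K.
ΔS_total = (-3.597) + (-3.525) = -7.12 J/K.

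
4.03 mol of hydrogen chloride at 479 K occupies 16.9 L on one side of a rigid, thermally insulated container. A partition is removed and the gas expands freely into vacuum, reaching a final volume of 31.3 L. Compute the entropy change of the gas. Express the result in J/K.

ΔS_gas = 20.6 J/K

For an ideal gas in free expansion Q = 0 and W = 0, so T is unchanged.
Entropy is a state function; using a reversible isothermal path, ΔS_gas = nR ln(V₂/V₁) = 4.03 × 8.314 × ln(31.3/16.9) = 20.6 J/K.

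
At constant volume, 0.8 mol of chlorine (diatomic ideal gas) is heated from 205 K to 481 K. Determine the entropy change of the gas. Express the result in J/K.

At constant volume, ΔS = nC_V ln(T₂/T₁) with C_V = 5R/2 = 20.79 J mol⁻¹ K⁻¹.
ΔS = 0.8 × 20.79 × ln(481/205) = 14.2 J/K.

ΔS = 14.2 J/K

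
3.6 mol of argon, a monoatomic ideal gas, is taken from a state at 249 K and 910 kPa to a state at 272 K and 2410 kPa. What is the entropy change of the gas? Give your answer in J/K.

ΔS = -22.5 J/K

ΔS = nC_p ln(T₂/T₁) − nR ln(P₂/P₁), with C_p = 5R/2 = 20.79 J mol⁻¹ K⁻¹ for a monoatomic ideal gas.
ΔS = 3.6 × [20.79 × ln(272/249) − 8.314 × ln(2410/910)] = -22.5 J/K.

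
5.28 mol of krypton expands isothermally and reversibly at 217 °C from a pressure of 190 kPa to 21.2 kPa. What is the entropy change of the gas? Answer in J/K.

ΔS_gas = 96.3 J/K

For an isothermal ideal gas ΔS_gas = nR ln(P₁/P₂) = 5.28 × 8.314 × ln(190/21.2) = 96.3 J/K.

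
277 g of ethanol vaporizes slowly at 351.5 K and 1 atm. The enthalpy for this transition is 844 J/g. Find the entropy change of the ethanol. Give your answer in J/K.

Heat absorbed by the substance: Q = mL = 277 × 844 = 233788 J.
At constant T, ΔS = Q_rev/T = 233788 / 351.5 = 665 J/K.

ΔS = 665 J/K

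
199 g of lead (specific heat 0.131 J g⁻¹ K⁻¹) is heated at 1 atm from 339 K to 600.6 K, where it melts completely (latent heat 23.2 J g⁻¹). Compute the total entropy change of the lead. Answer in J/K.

Warming step: ΔS₁ = m c ln(T_tr/T_i) = 199 × 0.131 × ln(600.6/339) = 14.91 J/K.
Phase change: ΔS₂ = +mL/T_tr = 199 × 23.2 / 600.6 = 7.687 J/K.
ΔS_total = (14.91) + (7.687) = 22.6 J/K.

ΔS = 22.6 J/K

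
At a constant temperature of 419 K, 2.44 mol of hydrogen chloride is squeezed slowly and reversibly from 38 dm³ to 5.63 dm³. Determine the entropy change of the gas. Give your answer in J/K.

ΔS_gas = -38.7 J/K

For an isothermal ideal gas ΔS_gas = nR ln(V₂/V₁) = 2.44 × 8.314 × ln(5.63/38) = -38.7 J/K.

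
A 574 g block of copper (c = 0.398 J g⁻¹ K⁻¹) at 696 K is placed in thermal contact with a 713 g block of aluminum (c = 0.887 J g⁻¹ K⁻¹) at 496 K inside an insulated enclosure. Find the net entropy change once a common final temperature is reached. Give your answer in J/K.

Energy balance: T_f = (m₁c₁T₁ + m₂c₂T₂)/(m₁c₁ + m₂c₂) = 549.07 K.
ΔS₁ = m₁c₁ ln(T_f/T₁) = 228.452 × ln(549.07/696) = -54.17 J/K.
ΔS₂ = m₂c₂ ln(T_f/T₂) = 632.431 × ln(549.07/496) = 64.29 J/K.
ΔS_total = -54.17 + 64.29 = 10.1 J/K.

ΔS_total = 10.1 J/K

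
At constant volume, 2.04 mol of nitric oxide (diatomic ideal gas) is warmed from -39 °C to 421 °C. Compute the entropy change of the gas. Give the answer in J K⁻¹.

ΔS = 46.1 J/K

In kelvin: T₁ = 234.15 K, T₂ = 694.15 K. At constant volume, ΔS = nC_V ln(T₂/T₁) with C_V = 5R/2 = 20.79 J mol⁻¹ K⁻¹.
ΔS = 2.04 × 20.79 × ln(694.15/234.15) = 46.1 J/K.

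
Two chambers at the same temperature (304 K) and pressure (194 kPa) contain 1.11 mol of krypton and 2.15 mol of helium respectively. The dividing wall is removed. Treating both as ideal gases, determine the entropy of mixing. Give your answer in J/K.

Mole fractions: x_A = 1.11/3.26 = 0.34, x_B = 0.66.
ΔS_mix = −R(n_A ln x_A + n_B ln x_B) = −8.314 × (1.11 ln 0.34 + 2.15 ln 0.66) = 17.4 J/K.

ΔS_mix = 17.4 J/K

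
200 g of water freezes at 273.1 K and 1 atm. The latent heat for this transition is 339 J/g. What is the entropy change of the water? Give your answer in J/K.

ΔS = -248 J/K

Heat released by the substance: Q = −mL = −200 × 339 = −67800 J.
At constant T, ΔS = Q_rev/T = −67800 / 273.1 = -248 J/K.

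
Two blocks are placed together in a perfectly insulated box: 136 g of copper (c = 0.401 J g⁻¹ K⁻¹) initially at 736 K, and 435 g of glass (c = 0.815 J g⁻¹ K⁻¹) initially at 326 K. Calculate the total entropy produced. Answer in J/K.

ΔS_total = 19 J/K

Energy balance: T_f = (m₁c₁T₁ + m₂c₂T₂)/(m₁c₁ + m₂c₂) = 380.66 K.
ΔS₁ = m₁c₁ ln(T_f/T₁) = 54.536 × ln(380.66/736) = -35.96 J/K.
ΔS₂ = m₂c₂ ln(T_f/T₂) = 354.525 × ln(380.66/326) = 54.96 J/K.
ΔS_total = -35.96 + 54.96 = 19 J/K.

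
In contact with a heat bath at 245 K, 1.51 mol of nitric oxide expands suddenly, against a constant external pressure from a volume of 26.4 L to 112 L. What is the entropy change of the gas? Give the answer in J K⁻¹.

Entropy is a state function, so ΔS_gas depends only on the end states.
For an isothermal ideal gas ΔS_gas = nR ln(V₂/V₁) = 1.51 × 8.314 × ln(112/26.4) = 18.1 J/K.

ΔS_gas = 18.1 J/K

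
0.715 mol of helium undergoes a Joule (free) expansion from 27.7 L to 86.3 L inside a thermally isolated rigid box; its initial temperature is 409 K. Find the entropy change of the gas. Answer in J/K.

No heat is exchanged and no work is done, so the ideal-gas temperature stays constant.
Entropy is a state function; using a reversible isothermal path, ΔS_gas = nR ln(V₂/V₁) = 0.715 × 8.314 × ln(86.3/27.7) = 6.76 J/K.

ΔS_gas = 6.76 J/K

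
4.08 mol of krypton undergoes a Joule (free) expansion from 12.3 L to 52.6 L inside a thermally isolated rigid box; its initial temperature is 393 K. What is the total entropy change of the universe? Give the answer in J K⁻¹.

ΔS_universe = 49.3 J/K

For an ideal gas in free expansion Q = 0 and W = 0, so T is unchanged.
Entropy is a state function; using a reversible isothermal path, ΔS_gas = nR ln(V₂/V₁) = 4.08 × 8.314 × ln(52.6/12.3) = 49.3 J/K.
The insulated surroundings exchange no heat, so ΔS_surr = 0 and ΔS_universe = ΔS_gas.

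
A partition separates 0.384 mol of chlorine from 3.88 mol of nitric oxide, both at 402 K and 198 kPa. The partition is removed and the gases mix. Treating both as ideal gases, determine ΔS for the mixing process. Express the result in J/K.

ΔS_mix = 10.7 J/K

Mole fractions: x_A = 0.384/4.26 = 0.0901, x_B = 0.91.
ΔS_mix = −R(n_A ln x_A + n_B ln x_B) = −8.314 × (0.384 ln 0.0901 + 3.88 ln 0.91) = 10.7 J/K.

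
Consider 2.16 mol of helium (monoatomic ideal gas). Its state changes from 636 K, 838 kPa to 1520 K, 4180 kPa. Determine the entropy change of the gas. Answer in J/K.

ΔS = 10.3 J/K

ΔS = nC_p ln(T₂/T₁) − nR ln(P₂/P₁), with C_p = 5R/2 = 20.79 J mol⁻¹ K⁻¹ for a monoatomic ideal gas.
ΔS = 2.16 × [20.79 × ln(1520/636) − 8.314 × ln(4180/838)] = 10.3 J/K.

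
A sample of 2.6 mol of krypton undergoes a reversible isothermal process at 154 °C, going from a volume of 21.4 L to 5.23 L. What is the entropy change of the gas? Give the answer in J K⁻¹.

For an isothermal ideal gas ΔS_gas = nR ln(V₂/V₁) = 2.6 × 8.314 × ln(5.23/21.4) = -30.5 J/K.

ΔS_gas = -30.5 J/K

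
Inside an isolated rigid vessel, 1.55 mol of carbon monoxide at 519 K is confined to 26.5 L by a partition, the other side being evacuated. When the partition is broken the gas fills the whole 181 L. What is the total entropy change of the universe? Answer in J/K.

For an ideal gas in free expansion Q = 0 and W = 0, so T is unchanged.
Entropy is a state function; using a reversible isothermal path, ΔS_gas = nR ln(V₂/V₁) = 1.55 × 8.314 × ln(181/26.5) = 24.8 J/K.
The insulated surroundings exchange no heat, so ΔS_surr = 0 and ΔS_universe = ΔS_gas.

ΔS_universe = 24.8 J/K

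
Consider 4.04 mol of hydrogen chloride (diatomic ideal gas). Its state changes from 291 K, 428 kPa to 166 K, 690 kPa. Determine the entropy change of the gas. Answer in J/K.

ΔS = nC_p ln(T₂/T₁) − nR ln(P₂/P₁), with C_p = 7R/2 = 29.1 J mol⁻¹ K⁻¹ for a diatomic ideal gas.
ΔS = 4.04 × [29.1 × ln(166/291) − 8.314 × ln(690/428)] = -82 J/K.

ΔS = -82 J/K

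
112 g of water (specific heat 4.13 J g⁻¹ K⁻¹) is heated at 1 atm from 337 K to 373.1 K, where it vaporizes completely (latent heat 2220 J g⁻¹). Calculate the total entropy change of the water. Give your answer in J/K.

Warming step: ΔS₁ = m c ln(T_tr/T_i) = 112 × 4.13 × ln(373.1/337) = 47.07 J/K.
Phase change: ΔS₂ = +mL/T_tr = 112 × 2220 / 373.1 = 666.4 J/K.
ΔS_total = (47.07) + (666.4) = 713 J/K.

ΔS = 713 J/K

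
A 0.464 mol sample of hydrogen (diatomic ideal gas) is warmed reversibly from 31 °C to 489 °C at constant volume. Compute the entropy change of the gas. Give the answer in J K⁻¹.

ΔS = 8.86 J/K

In kelvin: T₁ = 304.15 K, T₂ = 762.15 K. At constant volume, ΔS = nC_V ln(T₂/T₁) with C_V = 5R/2 = 20.79 J mol⁻¹ K⁻¹.
ΔS = 0.464 × 20.79 × ln(762.15/304.15) = 8.86 J/K.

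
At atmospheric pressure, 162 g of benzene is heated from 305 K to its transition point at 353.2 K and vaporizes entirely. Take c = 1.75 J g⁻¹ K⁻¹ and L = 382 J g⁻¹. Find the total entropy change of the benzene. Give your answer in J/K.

ΔS = 217 J/K

Warming step: ΔS₁ = m c ln(T_tr/T_i) = 162 × 1.75 × ln(353.2/305) = 41.6 J/K.
Phase change: ΔS₂ = +mL/T_tr = 162 × 382 / 353.2 = 175.2 J/K.
ΔS_total = (41.6) + (175.2) = 217 J/K.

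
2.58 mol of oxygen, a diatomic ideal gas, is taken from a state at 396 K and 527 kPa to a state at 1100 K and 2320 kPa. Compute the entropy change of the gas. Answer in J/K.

ΔS = 44.9 J/K

ΔS = nC_p ln(T₂/T₁) − nR ln(P₂/P₁), with C_p = 7R/2 = 29.1 J mol⁻¹ K⁻¹ for a diatomic ideal gas.
ΔS = 2.58 × [29.1 × ln(1100/396) − 8.314 × ln(2320/527)] = 44.9 J/K.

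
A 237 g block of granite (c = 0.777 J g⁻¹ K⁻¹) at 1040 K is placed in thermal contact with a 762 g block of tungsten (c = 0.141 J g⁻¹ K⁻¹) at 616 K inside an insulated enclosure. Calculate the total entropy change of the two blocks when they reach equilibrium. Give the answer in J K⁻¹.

ΔS_total = 8.81 J/K

Energy balance: T_f = (m₁c₁T₁ + m₂c₂T₂)/(m₁c₁ + m₂c₂) = 883.77 K.
ΔS₁ = m₁c₁ ln(T_f/T₁) = 184.149 × ln(883.77/1040) = -29.9757 J/K.
ΔS₂ = m₂c₂ ln(T_f/T₂) = 107.442 × ln(883.77/616) = 38.7811 J/K.
ΔS_total = -29.9757 + 38.7811 = 8.81 J/K.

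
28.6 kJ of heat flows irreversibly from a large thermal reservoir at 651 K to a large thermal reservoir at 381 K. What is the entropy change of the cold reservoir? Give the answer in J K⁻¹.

ΔS_cold = 75.1 J/K

The cold reservoir gains heat Q, so ΔS_cold = +Q/T_C = 28600/381 = 75.1 J/K.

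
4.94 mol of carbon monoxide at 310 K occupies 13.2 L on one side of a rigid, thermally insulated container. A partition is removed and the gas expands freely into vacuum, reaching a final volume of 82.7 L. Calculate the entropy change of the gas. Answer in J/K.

ΔS_gas = 75.4 J/K

For an ideal gas in free expansion Q = 0 and W = 0, so T is unchanged.
Entropy is a state function; using a reversible isothermal path, ΔS_gas = nR ln(V₂/V₁) = 4.94 × 8.314 × ln(82.7/13.2) = 75.4 J/K.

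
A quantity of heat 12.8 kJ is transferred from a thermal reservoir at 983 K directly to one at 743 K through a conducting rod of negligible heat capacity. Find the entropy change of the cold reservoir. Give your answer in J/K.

The cold reservoir gains heat Q, so ΔS_cold = +Q/T_C = 12800/743 = 17.2 J/K.

ΔS_cold = 17.2 J/K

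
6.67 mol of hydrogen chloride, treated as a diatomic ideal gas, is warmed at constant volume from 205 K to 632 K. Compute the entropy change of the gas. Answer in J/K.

ΔS = 156 J/K

At constant volume, ΔS = nC_V ln(T₂/T₁) with C_V = 5R/2 = 20.79 J mol⁻¹ K⁻¹.
ΔS = 6.67 × 20.79 × ln(632/205) = 156 J/K.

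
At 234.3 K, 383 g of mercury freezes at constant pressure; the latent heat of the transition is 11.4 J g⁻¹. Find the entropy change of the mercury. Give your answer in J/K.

Heat released by the substance: Q = −mL = −383 × 11.4 = −4366.2 J.
At constant T, ΔS = Q_rev/T = −4366.2 / 234.3 = -18.6 J/K.

ΔS = -18.6 J/K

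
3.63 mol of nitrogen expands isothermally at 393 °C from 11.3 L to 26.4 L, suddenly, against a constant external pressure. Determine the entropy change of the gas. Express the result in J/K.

Entropy is a state function, so ΔS_gas depends only on the end states.
For an isothermal ideal gas ΔS_gas = nR ln(V₂/V₁) = 3.63 × 8.314 × ln(26.4/11.3) = 25.6 J/K.

ΔS_gas = 25.6 J/K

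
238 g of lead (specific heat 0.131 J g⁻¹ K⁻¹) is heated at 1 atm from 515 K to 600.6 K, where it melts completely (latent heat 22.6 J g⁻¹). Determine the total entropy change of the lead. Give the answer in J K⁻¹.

Warming step: ΔS₁ = m c ln(T_tr/T_i) = 238 × 0.131 × ln(600.6/515) = 4.794 J/K.
Phase change: ΔS₂ = +mL/T_tr = 238 × 22.6 / 600.6 = 8.9557 J/K.
ΔS_total = (4.794) + (8.9557) = 13.7 J/K.

ΔS = 13.7 J/K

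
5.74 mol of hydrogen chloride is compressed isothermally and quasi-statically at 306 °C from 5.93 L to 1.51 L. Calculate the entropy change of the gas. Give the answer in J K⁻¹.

For an isothermal ideal gas ΔS_gas = nR ln(V₂/V₁) = 5.74 × 8.314 × ln(1.51/5.93) = -65.3 J/K.

ΔS_gas = -65.3 J/K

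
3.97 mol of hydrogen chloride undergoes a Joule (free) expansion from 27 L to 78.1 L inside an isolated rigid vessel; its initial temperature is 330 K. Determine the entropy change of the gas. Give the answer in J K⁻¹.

No heat is exchanged and no work is done, so the ideal-gas temperature stays constant.
Entropy is a state function; using a reversible isothermal path, ΔS_gas = nR ln(V₂/V₁) = 3.97 × 8.314 × ln(78.1/27) = 35.1 J/K.

ΔS_gas = 35.1 J/K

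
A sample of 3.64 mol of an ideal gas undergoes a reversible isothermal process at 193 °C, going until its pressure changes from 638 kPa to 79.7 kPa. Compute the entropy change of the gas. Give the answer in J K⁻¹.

For an isothermal ideal gas ΔS_gas = nR ln(P₁/P₂) = 3.64 × 8.314 × ln(638/79.7) = 62.9 J/K.

ΔS_gas = 62.9 J/K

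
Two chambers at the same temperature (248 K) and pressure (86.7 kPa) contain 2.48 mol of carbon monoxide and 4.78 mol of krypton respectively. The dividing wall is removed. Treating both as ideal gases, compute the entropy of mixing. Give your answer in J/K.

Mole fractions: x_A = 2.48/7.26 = 0.342, x_B = 0.658.
ΔS_mix = −R(n_A ln x_A + n_B ln x_B) = −8.314 × (2.48 ln 0.342 + 4.78 ln 0.658) = 38.8 J/K.

ΔS_mix = 38.8 J/K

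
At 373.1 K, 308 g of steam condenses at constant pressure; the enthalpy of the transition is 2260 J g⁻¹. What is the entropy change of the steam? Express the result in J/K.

ΔS = -1870 J/K

Heat released by the substance: Q = −mL = −308 × 2260 = −696080 J.
At constant T, ΔS = Q_rev/T = −696080 / 373.1 = -1870 J/K.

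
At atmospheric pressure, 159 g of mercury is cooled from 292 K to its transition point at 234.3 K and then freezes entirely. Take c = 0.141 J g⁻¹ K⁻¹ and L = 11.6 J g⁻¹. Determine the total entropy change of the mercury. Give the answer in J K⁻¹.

ΔS = -12.8 J/K

Cooling step: ΔS₁ = m c ln(T_tr/T_i) = 159 × 0.141 × ln(234.3/292) = -4.936 J/K.
Phase change: ΔS₂ = −mL/T_tr = −159 × 11.6 / 234.3 = -7.872 J/K.
ΔS_total = (-4.936) + (-7.872) = -12.8 J/K.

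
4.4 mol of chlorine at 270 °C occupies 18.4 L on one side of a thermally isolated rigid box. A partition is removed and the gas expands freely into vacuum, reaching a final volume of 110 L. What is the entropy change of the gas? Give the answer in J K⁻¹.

ΔS_gas = 65.4 J/K

No heat is exchanged and no work is done, so the ideal-gas temperature stays constant.
Entropy is a state function; using a reversible isothermal path, ΔS_gas = nR ln(V₂/V₁) = 4.4 × 8.314 × ln(110/18.4) = 65.4 J/K.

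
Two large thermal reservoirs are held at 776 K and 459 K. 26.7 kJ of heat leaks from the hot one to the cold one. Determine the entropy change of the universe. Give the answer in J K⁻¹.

ΔS_hot = −Q/T_H = −26700/776 = -34.41 J/K and ΔS_cold = +Q/T_C = 26700/459 = 58.17 J/K.
ΔS_total = -34.41 + 58.17 = 23.8 J/K, positive as the second law requires.

ΔS_total = 23.8 J/K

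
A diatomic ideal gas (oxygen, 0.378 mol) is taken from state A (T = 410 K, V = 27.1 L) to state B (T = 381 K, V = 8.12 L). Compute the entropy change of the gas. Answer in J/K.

ΔS = -4.36 J/K

Entropy is a state function: ΔS = nC_V ln(T₂/T₁) + nR ln(V₂/V₁), with C_V = 5R/2 = 20.79 J mol⁻¹ K⁻¹ for a diatomic ideal gas.
ΔS = 0.378 × [20.79 × ln(381/410) + 8.314 × ln(8.12/27.1)] = -4.36 J/K.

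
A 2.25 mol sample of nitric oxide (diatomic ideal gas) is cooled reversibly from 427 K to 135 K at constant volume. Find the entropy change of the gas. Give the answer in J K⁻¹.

At constant volume, ΔS = nC_V ln(T₂/T₁) with C_V = 5R/2 = 20.79 J mol⁻¹ K⁻¹.
ΔS = 2.25 × 20.79 × ln(135/427) = -53.9 J/K.

ΔS = -53.9 J/K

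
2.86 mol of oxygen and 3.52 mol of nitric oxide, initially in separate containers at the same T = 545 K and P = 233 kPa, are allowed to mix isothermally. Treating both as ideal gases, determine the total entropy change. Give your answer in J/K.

Mole fractions: x_A = 2.86/6.38 = 0.448, x_B = 0.552.
ΔS_mix = −R(n_A ln x_A + n_B ln x_B) = −8.314 × (2.86 ln 0.448 + 3.52 ln 0.552) = 36.5 J/K.

ΔS_mix = 36.5 J/K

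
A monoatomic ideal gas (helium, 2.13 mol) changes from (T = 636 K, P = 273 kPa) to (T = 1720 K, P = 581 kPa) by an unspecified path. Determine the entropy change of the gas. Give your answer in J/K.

ΔS = nC_p ln(T₂/T₁) − nR ln(P₂/P₁), with C_p = 5R/2 = 20.79 J mol⁻¹ K⁻¹ for a monoatomic ideal gas.
ΔS = 2.13 × [20.79 × ln(1720/636) − 8.314 × ln(581/273)] = 30.7 J/K.

ΔS = 30.7 J/K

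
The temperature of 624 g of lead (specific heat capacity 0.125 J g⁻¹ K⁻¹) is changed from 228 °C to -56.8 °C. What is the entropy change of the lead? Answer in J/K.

In kelvin: T₁ = 501.15 K, T₂ = 216.35 K. ΔS = ∫dQ_rev/T = m c ln(T₂/T₁) = 624 × 0.125 × ln(216.35/501.15) = -65.5 J/K.

ΔS = -65.5 J/K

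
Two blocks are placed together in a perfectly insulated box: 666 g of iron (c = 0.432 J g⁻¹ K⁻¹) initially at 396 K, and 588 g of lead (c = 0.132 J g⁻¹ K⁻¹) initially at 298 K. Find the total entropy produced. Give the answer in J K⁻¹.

Energy balance: T_f = (m₁c₁T₁ + m₂c₂T₂)/(m₁c₁ + m₂c₂) = 375.18 K.
ΔS₁ = m₁c₁ ln(T_f/T₁) = 287.712 × ln(375.18/396) = -15.54 J/K.
ΔS₂ = m₂c₂ ln(T_f/T₂) = 77.616 × ln(375.18/298) = 17.88 J/K.
ΔS_total = -15.54 + 17.88 = 2.34 J/K.

ΔS_total = 2.34 J/K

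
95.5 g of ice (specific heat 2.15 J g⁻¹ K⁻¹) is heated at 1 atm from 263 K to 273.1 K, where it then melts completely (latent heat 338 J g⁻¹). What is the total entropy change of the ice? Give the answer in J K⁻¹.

ΔS = 126 J/K

Warming step: ΔS₁ = m c ln(T_tr/T_i) = 95.5 × 2.15 × ln(273.1/263) = 7.737 J/K.
Phase change: ΔS₂ = +mL/T_tr = 95.5 × 338 / 273.1 = 118.2 J/K.
ΔS_total = (7.737) + (118.2) = 126 J/K.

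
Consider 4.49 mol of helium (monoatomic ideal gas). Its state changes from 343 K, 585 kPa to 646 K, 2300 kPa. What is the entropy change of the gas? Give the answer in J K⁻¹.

ΔS = 7.97 J/K

ΔS = nC_p ln(T₂/T₁) − nR ln(P₂/P₁), with C_p = 5R/2 = 20.79 J mol⁻¹ K⁻¹ for a monoatomic ideal gas.
ΔS = 4.49 × [20.79 × ln(646/343) − 8.314 × ln(2300/585)] = 7.97 J/K.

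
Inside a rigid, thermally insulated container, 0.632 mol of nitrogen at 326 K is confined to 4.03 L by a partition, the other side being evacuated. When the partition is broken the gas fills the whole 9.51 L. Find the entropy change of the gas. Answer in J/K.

No heat is exchanged and no work is done, so the ideal-gas temperature stays constant.
Entropy is a state function; using a reversible isothermal path, ΔS_gas = nR ln(V₂/V₁) = 0.632 × 8.314 × ln(9.51/4.03) = 4.51 J/K.

ΔS_gas = 4.51 J/K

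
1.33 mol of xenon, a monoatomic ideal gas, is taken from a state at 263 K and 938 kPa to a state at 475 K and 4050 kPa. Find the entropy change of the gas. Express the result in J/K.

ΔS = 0.168 J/K

ΔS = nC_p ln(T₂/T₁) − nR ln(P₂/P₁), with C_p = 5R/2 = 20.79 J mol⁻¹ K⁻¹ for a monoatomic ideal gas.
ΔS = 1.33 × [20.79 × ln(475/263) − 8.314 × ln(4050/938)] = 0.168 J/K.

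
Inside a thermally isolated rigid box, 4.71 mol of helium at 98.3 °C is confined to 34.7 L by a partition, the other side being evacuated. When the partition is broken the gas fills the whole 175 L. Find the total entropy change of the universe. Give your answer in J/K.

ΔS_universe = 63.4 J/K

No heat is exchanged and no work is done, so the ideal-gas temperature stays constant.
Entropy is a state function; using a reversible isothermal path, ΔS_gas = nR ln(V₂/V₁) = 4.71 × 8.314 × ln(175/34.7) = 63.4 J/K.
The insulated surroundings exchange no heat, so ΔS_surr = 0 and ΔS_universe = ΔS_gas.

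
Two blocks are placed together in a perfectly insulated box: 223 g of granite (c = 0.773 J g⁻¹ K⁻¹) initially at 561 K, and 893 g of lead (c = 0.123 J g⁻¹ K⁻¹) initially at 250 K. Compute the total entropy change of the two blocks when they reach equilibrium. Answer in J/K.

ΔS_total = 20.2 J/K

Energy balance: T_f = (m₁c₁T₁ + m₂c₂T₂)/(m₁c₁ + m₂c₂) = 439.96 K.
ΔS₁ = m₁c₁ ln(T_f/T₁) = 172.379 × ln(439.96/561) = -41.89 J/K.
ΔS₂ = m₂c₂ ln(T_f/T₂) = 109.839 × ln(439.96/250) = 62.08 J/K.
ΔS_total = -41.89 + 62.08 = 20.2 J/K.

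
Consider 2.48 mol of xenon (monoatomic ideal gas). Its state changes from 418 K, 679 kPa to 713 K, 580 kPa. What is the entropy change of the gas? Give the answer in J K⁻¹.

ΔS = 30.8 J/K

ΔS = nC_p ln(T₂/T₁) − nR ln(P₂/P₁), with C_p = 5R/2 = 20.79 J mol⁻¹ K⁻¹ for a monoatomic ideal gas.
ΔS = 2.48 × [20.79 × ln(713/418) − 8.314 × ln(580/679)] = 30.8 J/K.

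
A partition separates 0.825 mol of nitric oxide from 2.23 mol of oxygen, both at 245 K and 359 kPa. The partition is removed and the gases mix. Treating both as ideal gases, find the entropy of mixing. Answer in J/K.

Mole fractions: x_A = 0.825/3.05 = 0.27, x_B = 0.73.
ΔS_mix = −R(n_A ln x_A + n_B ln x_B) = −8.314 × (0.825 ln 0.27 + 2.23 ln 0.73) = 14.8 J/K.

ΔS_mix = 14.8 J/K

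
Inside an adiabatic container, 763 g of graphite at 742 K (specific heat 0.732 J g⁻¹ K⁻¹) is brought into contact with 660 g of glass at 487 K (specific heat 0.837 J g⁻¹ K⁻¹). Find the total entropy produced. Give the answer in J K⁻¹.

ΔS_total = 24.4 J/K

Energy balance: T_f = (m₁c₁T₁ + m₂c₂T₂)/(m₁c₁ + m₂c₂) = 615.2 K.
ΔS₁ = m₁c₁ ln(T_f/T₁) = 558.516 × ln(615.2/742) = -104.7 J/K.
ΔS₂ = m₂c₂ ln(T_f/T₂) = 552.42 × ln(615.2/487) = 129.1 J/K.
ΔS_total = -104.7 + 129.1 = 24.4 J/K.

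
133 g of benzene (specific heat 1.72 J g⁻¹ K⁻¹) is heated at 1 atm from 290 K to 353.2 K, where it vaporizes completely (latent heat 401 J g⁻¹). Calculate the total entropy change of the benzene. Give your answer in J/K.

Warming step: ΔS₁ = m c ln(T_tr/T_i) = 133 × 1.72 × ln(353.2/290) = 45.1 J/K.
Phase change: ΔS₂ = +mL/T_tr = 133 × 401 / 353.2 = 151 J/K.
ΔS_total = (45.1) + (151) = 196 J/K.

ΔS = 196 J/K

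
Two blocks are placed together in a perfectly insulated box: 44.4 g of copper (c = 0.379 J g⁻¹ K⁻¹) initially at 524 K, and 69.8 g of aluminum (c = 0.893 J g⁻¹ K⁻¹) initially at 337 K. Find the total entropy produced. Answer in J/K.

ΔS_total = 1.4 J/K

Energy balance: T_f = (m₁c₁T₁ + m₂c₂T₂)/(m₁c₁ + m₂c₂) = 376.75 K.
ΔS₁ = m₁c₁ ln(T_f/T₁) = 16.8276 × ln(376.75/524) = -5.551 J/K.
ΔS₂ = m₂c₂ ln(T_f/T₂) = 62.3314 × ln(376.75/337) = 6.95 J/K.
ΔS_total = -5.551 + 6.95 = 1.4 J/K.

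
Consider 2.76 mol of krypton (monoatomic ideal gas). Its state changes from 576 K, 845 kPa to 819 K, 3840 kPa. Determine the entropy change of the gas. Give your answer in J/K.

ΔS = -14.5 J/K

ΔS = nC_p ln(T₂/T₁) − nR ln(P₂/P₁), with C_p = 5R/2 = 20.79 J mol⁻¹ K⁻¹ for a monoatomic ideal gas.
ΔS = 2.76 × [20.79 × ln(819/576) − 8.314 × ln(3840/845)] = -14.5 J/K.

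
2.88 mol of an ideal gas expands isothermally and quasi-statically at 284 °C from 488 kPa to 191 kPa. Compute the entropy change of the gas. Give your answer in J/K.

For an isothermal ideal gas ΔS_gas = nR ln(P₁/P₂) = 2.88 × 8.314 × ln(488/191) = 22.5 J/K.

ΔS_gas = 22.5 J/K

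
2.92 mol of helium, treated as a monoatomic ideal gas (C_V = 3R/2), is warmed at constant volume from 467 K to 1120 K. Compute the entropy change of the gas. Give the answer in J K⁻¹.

ΔS = 31.9 J/K

At constant volume, ΔS = nC_V ln(T₂/T₁) with C_V = 3R/2 = 12.47 J mol⁻¹ K⁻¹.
ΔS = 2.92 × 12.47 × ln(1120/467) = 31.9 J/K.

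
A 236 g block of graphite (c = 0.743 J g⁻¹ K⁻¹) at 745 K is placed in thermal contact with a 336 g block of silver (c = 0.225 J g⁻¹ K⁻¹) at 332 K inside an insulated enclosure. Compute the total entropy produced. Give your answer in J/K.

ΔS_total = 15.2 J/K

Energy balance: T_f = (m₁c₁T₁ + m₂c₂T₂)/(m₁c₁ + m₂c₂) = 620.58 K.
ΔS₁ = m₁c₁ ln(T_f/T₁) = 175.348 × ln(620.58/745) = -32.04 J/K.
ΔS₂ = m₂c₂ ln(T_f/T₂) = 75.6 × ln(620.58/332) = 47.29 J/K.
ΔS_total = -32.04 + 47.29 = 15.2 J/K.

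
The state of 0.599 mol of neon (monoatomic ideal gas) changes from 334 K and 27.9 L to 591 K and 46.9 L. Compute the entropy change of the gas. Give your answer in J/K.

ΔS = 6.85 J/K

Entropy is a state function: ΔS = nC_V ln(T₂/T₁) + nR ln(V₂/V₁), with C_V = 3R/2 = 12.47 J mol⁻¹ K⁻¹ for a monoatomic ideal gas.
ΔS = 0.599 × [12.47 × ln(591/334) + 8.314 × ln(46.9/27.9)] = 6.85 J/K.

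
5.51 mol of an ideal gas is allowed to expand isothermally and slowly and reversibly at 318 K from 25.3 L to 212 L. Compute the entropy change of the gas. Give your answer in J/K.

For an isothermal ideal gas ΔS_gas = nR ln(V₂/V₁) = 5.51 × 8.314 × ln(212/25.3) = 97.4 J/K.

ΔS_gas = 97.4 J/K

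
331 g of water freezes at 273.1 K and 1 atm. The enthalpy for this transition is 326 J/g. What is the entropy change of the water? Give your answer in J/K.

ΔS = -395 J/K

Heat released by the substance: Q = −mL = −331 × 326 = −107906 J.
At constant T, ΔS = Q_rev/T = −107906 / 273.1 = -395 J/K.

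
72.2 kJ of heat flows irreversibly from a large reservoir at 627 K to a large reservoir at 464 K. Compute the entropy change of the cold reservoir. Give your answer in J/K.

ΔS_cold = 156 J/K

The cold reservoir gains heat Q, so ΔS_cold = +Q/T_C = 72200/464 = 156 J/K.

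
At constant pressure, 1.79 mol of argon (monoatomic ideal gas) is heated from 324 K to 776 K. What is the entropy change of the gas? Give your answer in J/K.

ΔS = 32.5 J/K

At constant pressure, ΔS = nC_p ln(T₂/T₁) with C_p = 5R/2 = 20.79 J mol⁻¹ K⁻¹.
ΔS = 1.79 × 20.79 × ln(776/324) = 32.5 J/K.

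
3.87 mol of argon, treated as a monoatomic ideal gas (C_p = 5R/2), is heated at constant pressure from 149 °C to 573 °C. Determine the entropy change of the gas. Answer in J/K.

ΔS = 55.9 J/K

In kelvin: T₁ = 422.15 K, T₂ = 846.15 K. At constant pressure, ΔS = nC_p ln(T₂/T₁) with C_p = 5R/2 = 20.79 J mol⁻¹ K⁻¹.
ΔS = 3.87 × 20.79 × ln(846.15/422.15) = 55.9 J/K.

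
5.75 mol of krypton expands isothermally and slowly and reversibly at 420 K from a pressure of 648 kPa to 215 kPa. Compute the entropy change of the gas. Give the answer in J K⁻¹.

ΔS_gas = 52.7 J/K

For an isothermal ideal gas ΔS_gas = nR ln(P₁/P₂) = 5.75 × 8.314 × ln(648/215) = 52.7 J/K.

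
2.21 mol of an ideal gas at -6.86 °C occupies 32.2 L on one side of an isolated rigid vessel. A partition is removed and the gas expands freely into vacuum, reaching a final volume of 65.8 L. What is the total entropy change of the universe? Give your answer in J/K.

No heat is exchanged and no work is done, so the ideal-gas temperature stays constant.
Entropy is a state function; using a reversible isothermal path, ΔS_gas = nR ln(V₂/V₁) = 2.21 × 8.314 × ln(65.8/32.2) = 13.1 J/K.
The insulated surroundings exchange no heat, so ΔS_surr = 0 and ΔS_universe = ΔS_gas.

ΔS_universe = 13.1 J/K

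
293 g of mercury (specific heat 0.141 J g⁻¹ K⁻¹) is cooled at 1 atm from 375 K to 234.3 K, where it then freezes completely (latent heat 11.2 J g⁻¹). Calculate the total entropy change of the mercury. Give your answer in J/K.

ΔS = -33.4 J/K

Cooling step: ΔS₁ = m c ln(T_tr/T_i) = 293 × 0.141 × ln(234.3/375) = -19.43 J/K.
Phase change: ΔS₂ = −mL/T_tr = −293 × 11.2 / 234.3 = -14.01 J/K.
ΔS_total = (-19.43) + (-14.01) = -33.4 J/K.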